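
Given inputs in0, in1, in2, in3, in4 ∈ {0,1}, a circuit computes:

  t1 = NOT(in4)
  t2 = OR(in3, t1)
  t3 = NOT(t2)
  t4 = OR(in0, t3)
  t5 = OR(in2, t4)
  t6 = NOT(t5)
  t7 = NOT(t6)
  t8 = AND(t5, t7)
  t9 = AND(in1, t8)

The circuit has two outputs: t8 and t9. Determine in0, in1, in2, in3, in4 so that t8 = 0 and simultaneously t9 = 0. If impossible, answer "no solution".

in0=0 in1=1 in2=0 in3=0 in4=0

Check with in0=0 in1=1 in2=0 in3=0 in4=0:
t1 = NOT(in4) = NOT 0 = 1
t2 = OR(in3, t1) = OR(0, 1) = 1
t3 = NOT(t2) = NOT 1 = 0
t4 = OR(in0, t3) = OR(0, 0) = 0
t5 = OR(in2, t4) = OR(0, 0) = 0
t6 = NOT(t5) = NOT 0 = 1
t7 = NOT(t6) = NOT 1 = 0
t8 = AND(t5, t7) = AND(0, 0) = 0
t9 = AND(in1, t8) = AND(1, 0) = 0
So t8 = 0 and t9 = 0.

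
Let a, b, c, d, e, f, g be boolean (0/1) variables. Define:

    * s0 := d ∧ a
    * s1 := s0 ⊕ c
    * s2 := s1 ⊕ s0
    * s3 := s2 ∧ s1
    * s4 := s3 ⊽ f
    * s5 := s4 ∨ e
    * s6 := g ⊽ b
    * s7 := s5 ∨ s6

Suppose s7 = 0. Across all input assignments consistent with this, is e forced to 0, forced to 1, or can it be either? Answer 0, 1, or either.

0

s7 = s5 ∨ s6 must be 0, so both s5 = 0 and s6 = 0.
s5 = s4 ∨ e must be 0, so both s4 = 0 and e = 0.
s6 = g ⊽ b must be 0, so at least one of g, b is 1.
Every assignment with s7 = 0 has e = 0; there are 33 such assignment(s).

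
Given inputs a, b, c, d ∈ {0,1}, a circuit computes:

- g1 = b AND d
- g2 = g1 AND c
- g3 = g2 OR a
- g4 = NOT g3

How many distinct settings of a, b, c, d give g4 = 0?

g4 = NOT g3 must be 0, so g3 = 1.
Enumerating the 16 input combinations, 9 give g4 = 0 and 7 give g4 = 1.

9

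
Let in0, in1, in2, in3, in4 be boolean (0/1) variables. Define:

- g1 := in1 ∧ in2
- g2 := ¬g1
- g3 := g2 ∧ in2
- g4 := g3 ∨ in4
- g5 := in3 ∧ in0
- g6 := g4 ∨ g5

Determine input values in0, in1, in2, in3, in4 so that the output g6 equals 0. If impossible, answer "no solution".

in0=0, in1=1, in2=1, in3=1, in4=0

Check with in0=0, in1=1, in2=1, in3=1, in4=0:
g1 = in1 ∧ in2 = 1 ∧ 1 = 1
g2 = ¬g1 = ¬1 = 0
g3 = g2 ∧ in2 = 0 ∧ 1 = 0
g4 = g3 ∨ in4 = 0 ∨ 0 = 0
g5 = in3 ∧ in0 = 1 ∧ 0 = 0
g6 = g4 ∨ g5 = 0 ∨ 0 = 0
So g6 = 0 as required.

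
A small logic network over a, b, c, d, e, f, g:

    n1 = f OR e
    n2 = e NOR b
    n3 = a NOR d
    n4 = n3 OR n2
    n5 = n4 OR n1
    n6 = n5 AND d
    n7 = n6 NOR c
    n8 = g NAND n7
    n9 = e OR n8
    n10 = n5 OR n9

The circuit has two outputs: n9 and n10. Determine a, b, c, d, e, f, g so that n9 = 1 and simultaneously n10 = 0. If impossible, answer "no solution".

Across all 128 input combinations, none give both n9 = 1 and n10 = 0.

no solution exists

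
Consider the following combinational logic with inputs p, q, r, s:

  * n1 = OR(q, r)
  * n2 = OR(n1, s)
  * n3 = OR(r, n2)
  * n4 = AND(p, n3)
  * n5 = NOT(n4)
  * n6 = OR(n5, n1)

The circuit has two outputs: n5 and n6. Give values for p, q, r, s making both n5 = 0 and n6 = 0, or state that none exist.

Check with p=1 q=0 r=0 s=1:
n1 = OR(q, r) = OR(0, 0) = 0
n2 = OR(n1, s) = OR(0, 1) = 1
n3 = OR(r, n2) = OR(0, 1) = 1
n4 = AND(p, n3) = AND(1, 1) = 1
n5 = NOT(n4) = NOT 1 = 0
n6 = OR(n5, n1) = OR(0, 0) = 0
So n5 = 0 and n6 = 0.

p=1 q=0 r=0 s=1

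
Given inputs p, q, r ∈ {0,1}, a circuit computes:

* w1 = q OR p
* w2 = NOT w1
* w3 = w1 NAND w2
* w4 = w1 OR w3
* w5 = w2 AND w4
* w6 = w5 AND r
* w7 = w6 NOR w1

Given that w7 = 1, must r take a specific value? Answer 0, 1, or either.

w7 = w6 NOR w1 must be 1, so both w6 = 0 and w1 = 0.
Every assignment with w7 = 1 has r = 0; there are 1 such assignment(s).
  p=0, q=0, r=0

0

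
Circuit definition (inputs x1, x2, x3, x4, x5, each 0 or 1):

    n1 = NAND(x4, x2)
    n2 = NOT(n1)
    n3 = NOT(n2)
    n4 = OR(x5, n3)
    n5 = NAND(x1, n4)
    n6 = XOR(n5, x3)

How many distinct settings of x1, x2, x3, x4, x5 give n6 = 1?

16

n6 = XOR(n5, x3) must be 1, so n5 and x3 differ.
Enumerating the 32 input combinations, 16 give n6 = 1 and 16 give n6 = 0.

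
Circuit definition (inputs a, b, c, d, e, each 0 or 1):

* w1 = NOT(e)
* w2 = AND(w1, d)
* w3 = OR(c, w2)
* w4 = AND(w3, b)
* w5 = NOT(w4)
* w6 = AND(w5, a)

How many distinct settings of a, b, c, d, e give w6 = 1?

11

w6 = AND(w5, a) must be 1, so both w5 = 1 and a = 1.
w5 = NOT(w4) must be 1, so w4 = 0.
w4 = AND(w3, b) must be 0, so at least one of w3, b is 0.
Enumerating the 32 input combinations, 11 give w6 = 1 and 21 give w6 = 0.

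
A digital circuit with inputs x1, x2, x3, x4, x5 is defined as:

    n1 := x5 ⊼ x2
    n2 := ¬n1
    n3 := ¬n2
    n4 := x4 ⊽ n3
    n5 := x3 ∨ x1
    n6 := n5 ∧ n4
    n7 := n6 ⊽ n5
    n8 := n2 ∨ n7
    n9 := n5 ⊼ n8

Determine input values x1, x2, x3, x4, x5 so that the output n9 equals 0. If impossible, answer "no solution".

n9 = n5 ⊼ n8 must be 0, so both n5 = 1 and n8 = 1.
n5 = x3 ∨ x1 must be 1, so at least one of x3, x1 is 1.
Check with x1=1, x2=1, x3=0, x4=0, x5=1:
n1 = x5 ⊼ x2 = 1 ⊼ 1 = 0
n2 = ¬n1 = ¬0 = 1
n3 = ¬n2 = ¬1 = 0
n4 = x4 ⊽ n3 = 0 ⊽ 0 = 1
n5 = x3 ∨ x1 = 0 ∨ 1 = 1
n6 = n5 ∧ n4 = 1 ∧ 1 = 1
n7 = n6 ⊽ n5 = 1 ⊽ 1 = 0
n8 = n2 ∨ n7 = 1 ∨ 0 = 1
n9 = n5 ⊼ n8 = 1 ⊼ 1 = 0
So n9 = 0 as required.

x1=1, x2=1, x3=0, x4=0, x5=1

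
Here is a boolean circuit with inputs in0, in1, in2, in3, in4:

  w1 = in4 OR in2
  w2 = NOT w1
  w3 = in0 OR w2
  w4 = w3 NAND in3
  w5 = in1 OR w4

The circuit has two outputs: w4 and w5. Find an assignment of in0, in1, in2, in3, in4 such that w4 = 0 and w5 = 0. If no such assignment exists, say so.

in0=1, in1=0, in2=0, in3=1, in4=1

Check with in0=1, in1=0, in2=0, in3=1, in4=1:
w1 = in4 OR in2 = 1 OR 0 = 1
w2 = NOT w1 = NOT 1 = 0
w3 = in0 OR w2 = 1 OR 0 = 1
w4 = w3 NAND in3 = 1 NAND 1 = 0
w5 = in1 OR w4 = 0 OR 0 = 0
So w4 = 0 and w5 = 0.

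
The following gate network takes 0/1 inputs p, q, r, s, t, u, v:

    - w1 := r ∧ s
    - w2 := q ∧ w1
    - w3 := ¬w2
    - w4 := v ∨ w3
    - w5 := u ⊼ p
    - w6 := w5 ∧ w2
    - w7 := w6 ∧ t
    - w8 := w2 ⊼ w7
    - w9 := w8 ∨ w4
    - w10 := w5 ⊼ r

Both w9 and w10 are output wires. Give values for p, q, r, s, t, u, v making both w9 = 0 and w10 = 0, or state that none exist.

p=0, q=1, r=1, s=1, t=1, u=0, v=0

Check with p=0, q=1, r=1, s=1, t=1, u=0, v=0:
w1 = r ∧ s = 1 ∧ 1 = 1
w2 = q ∧ w1 = 1 ∧ 1 = 1
w3 = ¬w2 = ¬1 = 0
w4 = v ∨ w3 = 0 ∨ 0 = 0
w5 = u ⊼ p = 0 ⊼ 0 = 1
w6 = w5 ∧ w2 = 1 ∧ 1 = 1
w7 = w6 ∧ t = 1 ∧ 1 = 1
w8 = w2 ⊼ w7 = 1 ⊼ 1 = 0
w9 = w8 ∨ w4 = 0 ∨ 0 = 0
w10 = w5 ⊼ r = 1 ⊼ 1 = 0
So w9 = 0 and w10 = 0.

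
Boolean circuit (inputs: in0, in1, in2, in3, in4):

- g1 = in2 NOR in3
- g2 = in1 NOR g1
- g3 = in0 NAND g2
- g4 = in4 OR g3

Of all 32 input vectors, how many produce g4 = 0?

g4 = in4 OR g3 must be 0, so both in4 = 0 and g3 = 0.
Satisfying assignments:
  in0=1, in1=0, in2=0, in3=1, in4=0
  in0=1, in1=0, in2=1, in3=0, in4=0
  in0=1, in1=0, in2=1, in3=1, in4=0

3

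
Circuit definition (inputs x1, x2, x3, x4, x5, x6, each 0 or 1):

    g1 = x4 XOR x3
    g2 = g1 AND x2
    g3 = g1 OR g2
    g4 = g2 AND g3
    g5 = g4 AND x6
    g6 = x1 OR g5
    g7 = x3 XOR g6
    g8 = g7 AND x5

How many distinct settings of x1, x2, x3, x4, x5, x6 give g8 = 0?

g8 = g7 AND x5 must be 0, so at least one of g7, x5 is 0.
Enumerating the 64 input combinations, 48 give g8 = 0 and 16 give g8 = 1.

48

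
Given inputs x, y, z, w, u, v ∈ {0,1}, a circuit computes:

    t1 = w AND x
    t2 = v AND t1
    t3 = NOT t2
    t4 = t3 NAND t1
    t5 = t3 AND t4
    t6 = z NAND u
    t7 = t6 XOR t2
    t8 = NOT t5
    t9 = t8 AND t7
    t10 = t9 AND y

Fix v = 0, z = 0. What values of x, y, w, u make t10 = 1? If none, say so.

Check with v = 0, z = 0 and x=1, y=1, w=1, u=0:
t1 = w AND x = 1 AND 1 = 1
t2 = v AND t1 = 0 AND 1 = 0
t3 = NOT t2 = NOT 0 = 1
t4 = t3 NAND t1 = 1 NAND 1 = 0
t5 = t3 AND t4 = 1 AND 0 = 0
t6 = z NAND u = 0 NAND 0 = 1
t7 = t6 XOR t2 = 1 XOR 0 = 1
t8 = NOT t5 = NOT 0 = 1
t9 = t8 AND t7 = 1 AND 1 = 1
t10 = t9 AND y = 1 AND 1 = 1
So t10 = 1.

x=1 y=1 w=1 u=0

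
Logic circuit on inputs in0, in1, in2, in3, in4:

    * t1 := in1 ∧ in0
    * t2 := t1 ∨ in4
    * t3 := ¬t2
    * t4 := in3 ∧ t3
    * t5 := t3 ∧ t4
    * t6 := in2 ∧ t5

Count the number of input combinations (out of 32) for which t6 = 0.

t6 = in2 ∧ t5 must be 0, so at least one of in2, t5 is 0.
Enumerating the 32 input combinations, 29 give t6 = 0 and 3 give t6 = 1.

29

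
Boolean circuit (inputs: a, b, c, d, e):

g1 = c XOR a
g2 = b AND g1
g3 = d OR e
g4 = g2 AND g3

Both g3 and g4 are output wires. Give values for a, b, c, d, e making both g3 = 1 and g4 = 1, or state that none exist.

Check with a=1, b=1, c=0, d=0, e=1:
g1 = c XOR a = 0 XOR 1 = 1
g2 = b AND g1 = 1 AND 1 = 1
g3 = d OR e = 0 OR 1 = 1
g4 = g2 AND g3 = 1 AND 1 = 1
So g3 = 1 and g4 = 1.

a=1, b=1, c=0, d=0, e=1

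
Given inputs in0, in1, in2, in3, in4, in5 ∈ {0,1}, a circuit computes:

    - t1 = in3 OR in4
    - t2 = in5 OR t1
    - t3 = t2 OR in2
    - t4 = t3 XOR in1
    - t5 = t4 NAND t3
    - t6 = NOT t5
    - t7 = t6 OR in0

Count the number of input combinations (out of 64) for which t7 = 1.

t7 = t6 OR in0 must be 1, so at least one of t6, in0 is 1.
Enumerating the 64 input combinations, 47 give t7 = 1 and 17 give t7 = 0.

47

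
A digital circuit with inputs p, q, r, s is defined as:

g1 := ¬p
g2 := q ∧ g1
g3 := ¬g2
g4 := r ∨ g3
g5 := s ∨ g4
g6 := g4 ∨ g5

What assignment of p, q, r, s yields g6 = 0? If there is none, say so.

p=0, q=1, r=0, s=0

g6 = g4 ∨ g5 must be 0, so both g4 = 0 and g5 = 0.
g4 = r ∨ g3 must be 0, so both r = 0 and g3 = 0.
g5 = s ∨ g4 must be 0, so both s = 0 and g4 = 0.
Check with p=0, q=1, r=0, s=0:
g1 = ¬p = ¬0 = 1
g2 = q ∧ g1 = 1 ∧ 1 = 1
g3 = ¬g2 = ¬1 = 0
g4 = r ∨ g3 = 0 ∨ 0 = 0
g5 = s ∨ g4 = 0 ∨ 0 = 0
g6 = g4 ∨ g5 = 0 ∨ 0 = 0
So g6 = 0 as required.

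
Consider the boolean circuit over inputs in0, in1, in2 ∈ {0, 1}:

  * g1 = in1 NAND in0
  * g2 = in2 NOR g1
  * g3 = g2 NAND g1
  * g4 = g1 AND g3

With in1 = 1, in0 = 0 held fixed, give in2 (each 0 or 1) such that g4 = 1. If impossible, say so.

Check with in1 = 1, in0 = 0 and in2=0:
g1 = in1 NAND in0 = 1 NAND 0 = 1
g2 = in2 NOR g1 = 0 NOR 1 = 0
g3 = g2 NAND g1 = 0 NAND 1 = 1
g4 = g1 AND g3 = 1 AND 1 = 1
So g4 = 1.

in2=0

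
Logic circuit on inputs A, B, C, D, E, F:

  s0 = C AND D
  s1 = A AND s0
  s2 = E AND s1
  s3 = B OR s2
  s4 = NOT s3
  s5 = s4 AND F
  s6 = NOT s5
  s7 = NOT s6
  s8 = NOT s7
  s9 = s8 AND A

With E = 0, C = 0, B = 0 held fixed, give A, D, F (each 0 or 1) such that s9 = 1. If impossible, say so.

A=1, D=0, F=0

Check with E = 0, C = 0, B = 0 and A=1, D=0, F=0:
s0 = C AND D = 0 AND 0 = 0
s1 = A AND s0 = 1 AND 0 = 0
s2 = E AND s1 = 0 AND 0 = 0
s3 = B OR s2 = 0 OR 0 = 0
s4 = NOT s3 = NOT 0 = 1
s5 = s4 AND F = 1 AND 0 = 0
s6 = NOT s5 = NOT 0 = 1
s7 = NOT s6 = NOT 1 = 0
s8 = NOT s7 = NOT 0 = 1
s9 = s8 AND A = 1 AND 1 = 1
So s9 = 1.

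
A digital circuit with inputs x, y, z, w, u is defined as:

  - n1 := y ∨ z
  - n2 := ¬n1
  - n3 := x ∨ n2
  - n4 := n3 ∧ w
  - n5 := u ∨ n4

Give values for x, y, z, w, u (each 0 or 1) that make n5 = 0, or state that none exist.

Check with x=1, y=1, z=0, w=0, u=0:
n1 = y ∨ z = 1 ∨ 0 = 1
n2 = ¬n1 = ¬1 = 0
n3 = x ∨ n2 = 1 ∨ 0 = 1
n4 = n3 ∧ w = 1 ∧ 0 = 0
n5 = u ∨ n4 = 0 ∨ 0 = 0
So n5 = 0 as required.

x=1, y=1, z=0, w=0, u=0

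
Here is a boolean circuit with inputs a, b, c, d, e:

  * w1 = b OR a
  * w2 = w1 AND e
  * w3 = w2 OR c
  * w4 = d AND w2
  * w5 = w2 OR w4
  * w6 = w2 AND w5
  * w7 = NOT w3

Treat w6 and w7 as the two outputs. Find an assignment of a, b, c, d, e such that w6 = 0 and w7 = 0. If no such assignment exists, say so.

Check with a=0, b=0, c=1, d=1, e=1:
w1 = b OR a = 0 OR 0 = 0
w2 = w1 AND e = 0 AND 1 = 0
w3 = w2 OR c = 0 OR 1 = 1
w4 = d AND w2 = 1 AND 0 = 0
w5 = w2 OR w4 = 0 OR 0 = 0
w6 = w2 AND w5 = 0 AND 0 = 0
w7 = NOT w3 = NOT 1 = 0
So w6 = 0 and w7 = 0.

a=0, b=0, c=1, d=1, e=1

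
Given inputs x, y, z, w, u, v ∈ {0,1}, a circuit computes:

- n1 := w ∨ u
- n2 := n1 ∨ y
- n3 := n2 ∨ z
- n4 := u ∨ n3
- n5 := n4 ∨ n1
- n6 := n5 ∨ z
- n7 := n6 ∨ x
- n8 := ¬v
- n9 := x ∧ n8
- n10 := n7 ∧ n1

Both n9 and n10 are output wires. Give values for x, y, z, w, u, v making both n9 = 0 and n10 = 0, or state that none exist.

x=0, y=1, z=0, w=0, u=0, v=1

Check with x=0, y=1, z=0, w=0, u=0, v=1:
n1 = w ∨ u = 0 ∨ 0 = 0
n2 = n1 ∨ y = 0 ∨ 1 = 1
n3 = n2 ∨ z = 1 ∨ 0 = 1
n4 = u ∨ n3 = 0 ∨ 1 = 1
n5 = n4 ∨ n1 = 1 ∨ 0 = 1
n6 = n5 ∨ z = 1 ∨ 0 = 1
n7 = n6 ∨ x = 1 ∨ 0 = 1
n8 = ¬v = ¬1 = 0
n9 = x ∧ n8 = 0 ∧ 0 = 0
n10 = n7 ∧ n1 = 1 ∧ 0 = 0
So n9 = 0 and n10 = 0.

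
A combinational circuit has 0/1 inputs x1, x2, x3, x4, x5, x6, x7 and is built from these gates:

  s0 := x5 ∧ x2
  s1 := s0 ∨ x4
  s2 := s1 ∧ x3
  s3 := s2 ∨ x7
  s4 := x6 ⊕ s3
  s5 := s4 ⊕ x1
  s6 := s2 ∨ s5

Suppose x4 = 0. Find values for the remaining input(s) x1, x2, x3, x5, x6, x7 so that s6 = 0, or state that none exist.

s6 = s2 ∨ s5 must be 0, so both s2 = 0 and s5 = 0.
Check with x4 = 0 and x1=1, x2=1, x3=0, x5=1, x6=1, x7=0:
s0 = x5 ∧ x2 = 1 ∧ 1 = 1
s1 = s0 ∨ x4 = 1 ∨ 0 = 1
s2 = s1 ∧ x3 = 1 ∧ 0 = 0
s3 = s2 ∨ x7 = 0 ∨ 0 = 0
s4 = x6 ⊕ s3 = 1 ⊕ 0 = 1
s5 = s4 ⊕ x1 = 1 ⊕ 1 = 0
s6 = s2 ∨ s5 = 0 ∨ 0 = 0
So s6 = 0.

x1=1, x2=1, x3=0, x5=1, x6=1, x7=0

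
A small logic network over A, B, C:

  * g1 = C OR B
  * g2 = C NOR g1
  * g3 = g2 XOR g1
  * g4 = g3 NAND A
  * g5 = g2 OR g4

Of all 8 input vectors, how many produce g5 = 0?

3

g5 = g2 OR g4 must be 0, so both g2 = 0 and g4 = 0.
g2 = C NOR g1 must be 0, so at least one of C, g1 is 1.
Enumerating the 8 input combinations, 3 give g5 = 0 and 5 give g5 = 1.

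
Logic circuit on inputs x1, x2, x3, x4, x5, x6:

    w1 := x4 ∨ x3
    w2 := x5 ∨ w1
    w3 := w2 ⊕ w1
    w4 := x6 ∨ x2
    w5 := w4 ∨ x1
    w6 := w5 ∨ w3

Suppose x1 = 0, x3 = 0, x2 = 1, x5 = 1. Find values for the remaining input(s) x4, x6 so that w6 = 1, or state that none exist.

w6 = w5 ∨ w3 must be 1, so at least one of w5, w3 is 1.
Check with x1 = 0, x3 = 0, x2 = 1, x5 = 1 and x4=1, x6=0:
w1 = x4 ∨ x3 = 1 ∨ 0 = 1
w2 = x5 ∨ w1 = 1 ∨ 1 = 1
w3 = w2 ⊕ w1 = 1 ⊕ 1 = 0
w4 = x6 ∨ x2 = 0 ∨ 1 = 1
w5 = w4 ∨ x1 = 1 ∨ 0 = 1
w6 = w5 ∨ w3 = 1 ∨ 0 = 1
So w6 = 1.

x4=1, x6=0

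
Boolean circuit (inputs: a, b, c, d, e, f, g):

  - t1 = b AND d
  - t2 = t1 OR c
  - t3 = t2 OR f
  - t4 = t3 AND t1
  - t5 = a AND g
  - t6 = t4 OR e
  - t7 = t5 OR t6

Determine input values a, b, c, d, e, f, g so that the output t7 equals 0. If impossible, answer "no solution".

a=0 b=0 c=1 d=0 e=0 f=1 g=1

t7 = t5 OR t6 must be 0, so both t5 = 0 and t6 = 0.
t5 = a AND g must be 0, so at least one of a, g is 0.
t6 = t4 OR e must be 0, so both t4 = 0 and e = 0.
Check with a=0 b=0 c=1 d=0 e=0 f=1 g=1:
t1 = b AND d = 0 AND 0 = 0
t2 = t1 OR c = 0 OR 1 = 1
t3 = t2 OR f = 1 OR 1 = 1
t4 = t3 AND t1 = 1 AND 0 = 0
t5 = a AND g = 0 AND 1 = 0
t6 = t4 OR e = 0 OR 0 = 0
t7 = t5 OR t6 = 0 OR 0 = 0
So t7 = 0 as required.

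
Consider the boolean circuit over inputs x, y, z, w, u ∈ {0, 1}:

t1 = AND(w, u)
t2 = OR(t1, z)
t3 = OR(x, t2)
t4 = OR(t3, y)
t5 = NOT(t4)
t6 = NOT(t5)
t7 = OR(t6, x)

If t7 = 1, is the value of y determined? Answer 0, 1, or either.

either

Both values of y occur among assignments with t7 = 1:
  y=0: x=0, y=0, z=0, w=1, u=1
  y=1: x=0, y=1, z=0, w=0, u=0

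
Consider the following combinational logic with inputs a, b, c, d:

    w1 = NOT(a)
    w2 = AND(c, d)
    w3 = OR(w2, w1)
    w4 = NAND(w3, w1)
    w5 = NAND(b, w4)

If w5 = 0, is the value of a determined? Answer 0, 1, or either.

1

w5 = NAND(b, w4) must be 0, so both b = 1 and w4 = 1.
w4 = NAND(w3, w1) must be 1, so at least one of w3, w1 is 0.
Every assignment with w5 = 0 has a = 1; there are 4 such assignment(s).
  a=1, b=1, c=0, d=0
  a=1, b=1, c=0, d=1
  a=1, b=1, c=1, d=0
  a=1, b=1, c=1, d=1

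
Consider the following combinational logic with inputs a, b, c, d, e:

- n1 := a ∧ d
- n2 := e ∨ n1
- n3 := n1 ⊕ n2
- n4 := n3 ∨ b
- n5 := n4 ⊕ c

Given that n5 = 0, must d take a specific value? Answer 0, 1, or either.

Both values of d occur among assignments with n5 = 0:
  d=0: a=0, b=0, c=0, d=0, e=0
  d=1: a=0, b=0, c=0, d=1, e=0

either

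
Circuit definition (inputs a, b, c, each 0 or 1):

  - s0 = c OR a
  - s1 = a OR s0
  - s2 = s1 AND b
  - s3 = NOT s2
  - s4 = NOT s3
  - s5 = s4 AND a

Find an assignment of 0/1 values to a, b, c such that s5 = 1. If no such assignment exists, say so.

a=1, b=1, c=0

s5 = s4 AND a must be 1, so both s4 = 1 and a = 1.
Check with a=1, b=1, c=0:
s0 = c OR a = 0 OR 1 = 1
s1 = a OR s0 = 1 OR 1 = 1
s2 = s1 AND b = 1 AND 1 = 1
s3 = NOT s2 = NOT 1 = 0
s4 = NOT s3 = NOT 0 = 1
s5 = s4 AND a = 1 AND 1 = 1
So s5 = 1 as required.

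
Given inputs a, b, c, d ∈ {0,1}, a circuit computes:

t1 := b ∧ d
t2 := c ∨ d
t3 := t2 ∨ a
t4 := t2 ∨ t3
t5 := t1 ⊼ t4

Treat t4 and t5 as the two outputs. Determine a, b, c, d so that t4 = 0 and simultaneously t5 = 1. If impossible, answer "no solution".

Check with a=0, b=0, c=0, d=0:
t1 = b ∧ d = 0 ∧ 0 = 0
t2 = c ∨ d = 0 ∨ 0 = 0
t3 = t2 ∨ a = 0 ∨ 0 = 0
t4 = t2 ∨ t3 = 0 ∨ 0 = 0
t5 = t1 ⊼ t4 = 0 ⊼ 0 = 1
So t4 = 0 and t5 = 1.

a=0, b=0, c=0, d=0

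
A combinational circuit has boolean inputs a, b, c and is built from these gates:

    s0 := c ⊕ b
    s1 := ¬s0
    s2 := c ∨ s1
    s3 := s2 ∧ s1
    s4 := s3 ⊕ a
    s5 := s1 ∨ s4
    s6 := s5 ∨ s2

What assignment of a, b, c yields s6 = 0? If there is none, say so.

s6 = s5 ∨ s2 must be 0, so both s5 = 0 and s2 = 0.
s5 = s1 ∨ s4 must be 0, so both s1 = 0 and s4 = 0.
s2 = c ∨ s1 must be 0, so both c = 0 and s1 = 0.
Check with a=0, b=1, c=0:
s0 = c ⊕ b = 0 ⊕ 1 = 1
s1 = ¬s0 = ¬1 = 0
s2 = c ∨ s1 = 0 ∨ 0 = 0
s3 = s2 ∧ s1 = 0 ∧ 0 = 0
s4 = s3 ⊕ a = 0 ⊕ 0 = 0
s5 = s1 ∨ s4 = 0 ∨ 0 = 0
s6 = s5 ∨ s2 = 0 ∨ 0 = 0
So s6 = 0 as required.

a=0, b=1, c=0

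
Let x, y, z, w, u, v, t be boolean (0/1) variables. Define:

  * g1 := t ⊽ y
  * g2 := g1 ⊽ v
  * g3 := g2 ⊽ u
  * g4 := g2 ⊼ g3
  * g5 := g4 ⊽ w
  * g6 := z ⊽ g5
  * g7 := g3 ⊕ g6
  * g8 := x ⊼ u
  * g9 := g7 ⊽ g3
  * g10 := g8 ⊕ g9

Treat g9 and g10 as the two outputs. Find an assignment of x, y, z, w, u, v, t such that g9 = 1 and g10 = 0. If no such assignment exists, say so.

x=1, y=0, z=1, w=1, u=0, v=0, t=1

Check with x=1, y=0, z=1, w=1, u=0, v=0, t=1:
g1 = t ⊽ y = 1 ⊽ 0 = 0
g2 = g1 ⊽ v = 0 ⊽ 0 = 1
g3 = g2 ⊽ u = 1 ⊽ 0 = 0
g4 = g2 ⊼ g3 = 1 ⊼ 0 = 1
g5 = g4 ⊽ w = 1 ⊽ 1 = 0
g6 = z ⊽ g5 = 1 ⊽ 0 = 0
g7 = g3 ⊕ g6 = 0 ⊕ 0 = 0
g8 = x ⊼ u = 1 ⊼ 0 = 1
g9 = g7 ⊽ g3 = 0 ⊽ 0 = 1
g10 = g8 ⊕ g9 = 1 ⊕ 1 = 0
So g9 = 1 and g10 = 0.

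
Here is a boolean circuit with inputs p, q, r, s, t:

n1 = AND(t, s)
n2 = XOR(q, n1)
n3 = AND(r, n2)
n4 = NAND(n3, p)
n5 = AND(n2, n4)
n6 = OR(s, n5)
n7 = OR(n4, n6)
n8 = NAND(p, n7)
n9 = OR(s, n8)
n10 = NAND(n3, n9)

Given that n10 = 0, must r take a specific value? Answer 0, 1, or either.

1

n10 = NAND(n3, n9) must be 0, so both n3 = 1 and n9 = 1.
n3 = AND(r, n2) must be 1, so both r = 1 and n2 = 1.
Every assignment with n10 = 0 has r = 1; there are 8 such assignment(s).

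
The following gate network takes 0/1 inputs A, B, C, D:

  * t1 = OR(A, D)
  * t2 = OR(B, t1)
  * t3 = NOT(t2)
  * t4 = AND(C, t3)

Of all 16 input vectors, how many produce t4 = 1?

1

t4 = AND(C, t3) must be 1, so both C = 1 and t3 = 1.
t3 = NOT(t2) must be 1, so t2 = 0.
Satisfying assignments:
  A=0, B=0, C=1, D=0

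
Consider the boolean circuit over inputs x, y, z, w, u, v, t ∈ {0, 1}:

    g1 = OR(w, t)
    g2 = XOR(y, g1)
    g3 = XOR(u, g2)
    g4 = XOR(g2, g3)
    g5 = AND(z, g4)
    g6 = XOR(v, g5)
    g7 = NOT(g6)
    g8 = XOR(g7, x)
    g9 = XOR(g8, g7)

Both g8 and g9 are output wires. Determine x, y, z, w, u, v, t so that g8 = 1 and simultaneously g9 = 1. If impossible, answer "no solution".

x=1, y=1, z=0, w=0, u=0, v=1, t=0

Check with x=1, y=1, z=0, w=0, u=0, v=1, t=0:
g1 = OR(w, t) = OR(0, 0) = 0
g2 = XOR(y, g1) = XOR(1, 0) = 1
g3 = XOR(u, g2) = XOR(0, 1) = 1
g4 = XOR(g2, g3) = XOR(1, 1) = 0
g5 = AND(z, g4) = AND(0, 0) = 0
g6 = XOR(v, g5) = XOR(1, 0) = 1
g7 = NOT(g6) = NOT 1 = 0
g8 = XOR(g7, x) = XOR(0, 1) = 1
g9 = XOR(g8, g7) = XOR(1, 0) = 1
So g8 = 1 and g9 = 1.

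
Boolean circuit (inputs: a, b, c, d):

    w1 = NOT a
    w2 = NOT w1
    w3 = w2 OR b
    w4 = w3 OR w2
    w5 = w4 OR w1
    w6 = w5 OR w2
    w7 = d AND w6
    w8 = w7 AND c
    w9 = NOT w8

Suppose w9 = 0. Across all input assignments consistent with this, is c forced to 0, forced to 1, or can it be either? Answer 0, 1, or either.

1

w9 = NOT w8 must be 0, so w8 = 1.
w8 = w7 AND c must be 1, so both w7 = 1 and c = 1.
w7 = d AND w6 must be 1, so both d = 1 and w6 = 1.
Every assignment with w9 = 0 has c = 1; there are 4 such assignment(s).
  a=0, b=0, c=1, d=1
  a=0, b=1, c=1, d=1
  a=1, b=0, c=1, d=1
  a=1, b=1, c=1, d=1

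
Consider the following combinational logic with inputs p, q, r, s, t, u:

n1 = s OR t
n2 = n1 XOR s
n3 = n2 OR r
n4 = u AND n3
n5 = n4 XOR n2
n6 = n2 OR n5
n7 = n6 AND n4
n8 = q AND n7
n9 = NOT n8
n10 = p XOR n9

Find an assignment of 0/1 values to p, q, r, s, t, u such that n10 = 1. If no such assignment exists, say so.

p=0, q=0, r=0, s=0, t=0, u=1

Check with p=0, q=0, r=0, s=0, t=0, u=1:
n1 = s OR t = 0 OR 0 = 0
n2 = n1 XOR s = 0 XOR 0 = 0
n3 = n2 OR r = 0 OR 0 = 0
n4 = u AND n3 = 1 AND 0 = 0
n5 = n4 XOR n2 = 0 XOR 0 = 0
n6 = n2 OR n5 = 0 OR 0 = 0
n7 = n6 AND n4 = 0 AND 0 = 0
n8 = q AND n7 = 0 AND 0 = 0
n9 = NOT n8 = NOT 0 = 1
n10 = p XOR n9 = 0 XOR 1 = 1
So n10 = 1 as required.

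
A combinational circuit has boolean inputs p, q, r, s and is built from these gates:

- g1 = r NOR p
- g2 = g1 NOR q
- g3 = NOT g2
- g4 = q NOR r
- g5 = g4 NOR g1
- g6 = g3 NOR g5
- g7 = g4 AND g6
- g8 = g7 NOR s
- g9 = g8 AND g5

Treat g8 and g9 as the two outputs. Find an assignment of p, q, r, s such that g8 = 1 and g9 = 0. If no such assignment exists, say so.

Check with p=0 q=1 r=0 s=0:
g1 = r NOR p = 0 NOR 0 = 1
g2 = g1 NOR q = 1 NOR 1 = 0
g3 = NOT g2 = NOT 0 = 1
g4 = q NOR r = 1 NOR 0 = 0
g5 = g4 NOR g1 = 0 NOR 1 = 0
g6 = g3 NOR g5 = 1 NOR 0 = 0
g7 = g4 AND g6 = 0 AND 0 = 0
g8 = g7 NOR s = 0 NOR 0 = 1
g9 = g8 AND g5 = 1 AND 0 = 0
So g8 = 1 and g9 = 0.

p=0 q=1 r=0 s=0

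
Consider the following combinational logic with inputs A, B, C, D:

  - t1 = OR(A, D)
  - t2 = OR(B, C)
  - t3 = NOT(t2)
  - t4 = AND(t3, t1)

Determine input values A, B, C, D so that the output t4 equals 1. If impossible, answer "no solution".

Check with A=1 B=0 C=0 D=1:
t1 = OR(A, D) = OR(1, 1) = 1
t2 = OR(B, C) = OR(0, 0) = 0
t3 = NOT(t2) = NOT 0 = 1
t4 = AND(t3, t1) = AND(1, 1) = 1
So t4 = 1 as required.

A=1 B=0 C=0 D=1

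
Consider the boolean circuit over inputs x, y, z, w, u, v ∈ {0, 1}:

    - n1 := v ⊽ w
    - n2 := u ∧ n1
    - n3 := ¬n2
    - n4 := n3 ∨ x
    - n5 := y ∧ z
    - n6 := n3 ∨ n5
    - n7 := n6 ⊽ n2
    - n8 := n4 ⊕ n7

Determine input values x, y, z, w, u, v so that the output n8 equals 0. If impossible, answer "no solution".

n8 = n4 ⊕ n7 must be 0, so n4 and n7 are equal.
Check with x=0, y=0, z=1, w=0, u=1, v=0:
n1 = v ⊽ w = 0 ⊽ 0 = 1
n2 = u ∧ n1 = 1 ∧ 1 = 1
n3 = ¬n2 = ¬1 = 0
n4 = n3 ∨ x = 0 ∨ 0 = 0
n5 = y ∧ z = 0 ∧ 1 = 0
n6 = n3 ∨ n5 = 0 ∨ 0 = 0
n7 = n6 ⊽ n2 = 0 ⊽ 1 = 0
n8 = n4 ⊕ n7 = 0 ⊕ 0 = 0
So n8 = 0 as required.

x=0, y=0, z=1, w=0, u=1, v=0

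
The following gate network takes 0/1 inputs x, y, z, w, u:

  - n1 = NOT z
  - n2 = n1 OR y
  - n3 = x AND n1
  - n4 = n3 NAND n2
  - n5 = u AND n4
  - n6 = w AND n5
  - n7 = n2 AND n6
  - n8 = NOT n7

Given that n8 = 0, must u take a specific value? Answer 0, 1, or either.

n8 = NOT n7 must be 0, so n7 = 1.
Every assignment with n8 = 0 has u = 1; there are 4 such assignment(s).
  x=0, y=0, z=0, w=1, u=1
  x=0, y=1, z=0, w=1, u=1
  x=0, y=1, z=1, w=1, u=1
  x=1, y=1, z=1, w=1, u=1

1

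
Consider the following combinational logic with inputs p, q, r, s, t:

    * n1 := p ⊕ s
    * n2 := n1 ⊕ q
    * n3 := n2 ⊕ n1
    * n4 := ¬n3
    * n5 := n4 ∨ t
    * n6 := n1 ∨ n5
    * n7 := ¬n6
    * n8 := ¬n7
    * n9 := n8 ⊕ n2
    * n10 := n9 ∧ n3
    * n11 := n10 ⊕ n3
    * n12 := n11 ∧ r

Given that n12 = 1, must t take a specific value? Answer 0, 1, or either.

n12 = n11 ∧ r must be 1, so both n11 = 1 and r = 1.
n11 = n10 ⊕ n3 must be 1, so n10 and n3 differ.
Every assignment with n12 = 1 has t = 1; there are 2 such assignment(s).
  p=0, q=1, r=1, s=0, t=1
  p=1, q=1, r=1, s=1, t=1

1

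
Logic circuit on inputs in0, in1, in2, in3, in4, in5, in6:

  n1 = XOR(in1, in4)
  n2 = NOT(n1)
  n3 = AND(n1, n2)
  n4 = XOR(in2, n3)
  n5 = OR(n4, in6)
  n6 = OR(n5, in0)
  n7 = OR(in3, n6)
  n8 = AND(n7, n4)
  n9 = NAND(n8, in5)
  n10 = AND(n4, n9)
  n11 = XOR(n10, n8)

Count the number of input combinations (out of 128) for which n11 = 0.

96

n11 = XOR(n10, n8) must be 0, so n10 and n8 are equal.
Enumerating the 128 input combinations, 96 give n11 = 0 and 32 give n11 = 1.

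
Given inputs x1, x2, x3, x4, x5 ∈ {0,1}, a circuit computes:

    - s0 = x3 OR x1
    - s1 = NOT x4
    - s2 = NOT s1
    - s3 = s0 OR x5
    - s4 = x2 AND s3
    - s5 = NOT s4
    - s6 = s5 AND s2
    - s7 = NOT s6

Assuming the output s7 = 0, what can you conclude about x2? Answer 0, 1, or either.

Both values of x2 occur among assignments with s7 = 0:
  x2=0: x1=0, x2=0, x3=0, x4=1, x5=0
  x2=1: x1=0, x2=1, x3=0, x4=1, x5=0

either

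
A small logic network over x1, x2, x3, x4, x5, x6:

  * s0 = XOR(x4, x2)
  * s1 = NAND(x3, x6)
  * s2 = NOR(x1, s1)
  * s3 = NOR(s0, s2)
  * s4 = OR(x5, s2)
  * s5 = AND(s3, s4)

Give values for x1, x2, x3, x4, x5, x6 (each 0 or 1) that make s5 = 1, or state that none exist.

s5 = AND(s3, s4) must be 1, so both s3 = 1 and s4 = 1.
s3 = NOR(s0, s2) must be 1, so both s0 = 0 and s2 = 0.
Check with x1=0 x2=0 x3=1 x4=0 x5=1 x6=0:
s0 = XOR(x4, x2) = XOR(0, 0) = 0
s1 = NAND(x3, x6) = NAND(1, 0) = 1
s2 = NOR(x1, s1) = NOR(0, 1) = 0
s3 = NOR(s0, s2) = NOR(0, 0) = 1
s4 = OR(x5, s2) = OR(1, 0) = 1
s5 = AND(s3, s4) = AND(1, 1) = 1
So s5 = 1 as required.

x1=0 x2=0 x3=1 x4=0 x5=1 x6=0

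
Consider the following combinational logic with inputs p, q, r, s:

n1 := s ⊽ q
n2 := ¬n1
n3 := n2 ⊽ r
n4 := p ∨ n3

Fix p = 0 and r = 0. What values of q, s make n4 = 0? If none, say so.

q=1, s=1

n4 = p ∨ n3 must be 0, so both p = 0 and n3 = 0.
Check with p = 0 and r = 0 and q=1, s=1:
n1 = s ⊽ q = 1 ⊽ 1 = 0
n2 = ¬n1 = ¬0 = 1
n3 = n2 ⊽ r = 1 ⊽ 0 = 0
n4 = p ∨ n3 = 0 ∨ 0 = 0
So n4 = 0.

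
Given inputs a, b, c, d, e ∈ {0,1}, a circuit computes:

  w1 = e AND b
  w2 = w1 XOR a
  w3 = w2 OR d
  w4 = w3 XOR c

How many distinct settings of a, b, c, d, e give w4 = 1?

16

w4 = w3 XOR c must be 1, so w3 and c differ.
Enumerating the 32 input combinations, 16 give w4 = 1 and 16 give w4 = 0.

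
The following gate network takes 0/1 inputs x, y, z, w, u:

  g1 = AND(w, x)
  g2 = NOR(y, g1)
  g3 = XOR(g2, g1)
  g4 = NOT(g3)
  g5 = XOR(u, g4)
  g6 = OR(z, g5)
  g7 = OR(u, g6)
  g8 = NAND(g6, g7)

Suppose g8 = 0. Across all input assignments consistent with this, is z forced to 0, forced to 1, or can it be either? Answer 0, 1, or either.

Both values of z occur among assignments with g8 = 0:
  z=0: x=0, y=0, z=0, w=0, u=1
  z=1: x=0, y=0, z=1, w=0, u=0

either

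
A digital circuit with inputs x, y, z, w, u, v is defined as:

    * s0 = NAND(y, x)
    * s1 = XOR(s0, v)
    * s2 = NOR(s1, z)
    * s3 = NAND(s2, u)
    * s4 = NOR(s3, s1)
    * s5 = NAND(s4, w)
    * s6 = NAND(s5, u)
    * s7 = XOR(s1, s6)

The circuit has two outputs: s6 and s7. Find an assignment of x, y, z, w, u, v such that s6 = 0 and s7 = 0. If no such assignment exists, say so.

x=0, y=1, z=1, w=0, u=1, v=1

Check with x=0, y=1, z=1, w=0, u=1, v=1:
s0 = NAND(y, x) = NAND(1, 0) = 1
s1 = XOR(s0, v) = XOR(1, 1) = 0
s2 = NOR(s1, z) = NOR(0, 1) = 0
s3 = NAND(s2, u) = NAND(0, 1) = 1
s4 = NOR(s3, s1) = NOR(1, 0) = 0
s5 = NAND(s4, w) = NAND(0, 0) = 1
s6 = NAND(s5, u) = NAND(1, 1) = 0
s7 = XOR(s1, s6) = XOR(0, 0) = 0
So s6 = 0 and s7 = 0.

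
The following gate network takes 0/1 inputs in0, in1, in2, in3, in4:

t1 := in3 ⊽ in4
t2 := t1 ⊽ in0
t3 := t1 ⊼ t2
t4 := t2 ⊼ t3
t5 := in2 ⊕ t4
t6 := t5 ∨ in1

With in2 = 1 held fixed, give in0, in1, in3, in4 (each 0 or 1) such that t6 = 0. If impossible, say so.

in0=1, in1=0, in3=1, in4=0

t6 = t5 ∨ in1 must be 0, so both t5 = 0 and in1 = 0.
t5 = in2 ⊕ t4 must be 0, so in2 and t4 are equal.
Check with in2 = 1 and in0=1, in1=0, in3=1, in4=0:
t1 = in3 ⊽ in4 = 1 ⊽ 0 = 0
t2 = t1 ⊽ in0 = 0 ⊽ 1 = 0
t3 = t1 ⊼ t2 = 0 ⊼ 0 = 1
t4 = t2 ⊼ t3 = 0 ⊼ 1 = 1
t5 = in2 ⊕ t4 = 1 ⊕ 1 = 0
t6 = t5 ∨ in1 = 0 ∨ 0 = 0
So t6 = 0.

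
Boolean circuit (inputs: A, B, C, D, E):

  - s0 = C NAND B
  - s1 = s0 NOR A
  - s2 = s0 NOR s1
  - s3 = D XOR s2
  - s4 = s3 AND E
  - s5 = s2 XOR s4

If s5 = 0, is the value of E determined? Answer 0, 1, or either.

either

Both values of E occur among assignments with s5 = 0:
  E=0: A=0, B=0, C=0, D=0, E=0
  E=1: A=0, B=0, C=0, D=0, E=1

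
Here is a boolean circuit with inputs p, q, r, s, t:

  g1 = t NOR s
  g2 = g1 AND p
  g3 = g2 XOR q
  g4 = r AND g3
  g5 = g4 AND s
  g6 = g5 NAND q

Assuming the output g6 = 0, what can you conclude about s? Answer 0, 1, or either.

1

g6 = g5 NAND q must be 0, so both g5 = 1 and q = 1.
Every assignment with g6 = 0 has s = 1; there are 4 such assignment(s).
  p=0, q=1, r=1, s=1, t=0
  p=0, q=1, r=1, s=1, t=1
  p=1, q=1, r=1, s=1, t=0
  p=1, q=1, r=1, s=1, t=1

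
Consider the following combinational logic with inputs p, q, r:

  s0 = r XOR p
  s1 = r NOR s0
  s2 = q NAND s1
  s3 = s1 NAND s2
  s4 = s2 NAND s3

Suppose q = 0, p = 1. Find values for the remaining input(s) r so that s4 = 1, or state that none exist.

no solution exists

With q = 0, p = 1 fixed, none of the 2 settings of r give s4 = 1.
For example, with r=1:
s0 = r XOR p = 1 XOR 1 = 0
s1 = r NOR s0 = 1 NOR 0 = 0
s2 = q NAND s1 = 0 NAND 0 = 1
s3 = s1 NAND s2 = 0 NAND 1 = 1
s4 = s2 NAND s3 = 1 NAND 1 = 0
giving s4 = 0 ≠ 1.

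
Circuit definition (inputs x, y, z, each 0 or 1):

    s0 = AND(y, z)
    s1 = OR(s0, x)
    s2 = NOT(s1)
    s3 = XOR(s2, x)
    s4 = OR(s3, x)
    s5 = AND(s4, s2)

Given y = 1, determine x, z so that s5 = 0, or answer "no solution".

x=1 z=0

Check with y = 1 and x=1, z=0:
s0 = AND(y, z) = AND(1, 0) = 0
s1 = OR(s0, x) = OR(0, 1) = 1
s2 = NOT(s1) = NOT 1 = 0
s3 = XOR(s2, x) = XOR(0, 1) = 1
s4 = OR(s3, x) = OR(1, 1) = 1
s5 = AND(s4, s2) = AND(1, 0) = 0
So s5 = 0.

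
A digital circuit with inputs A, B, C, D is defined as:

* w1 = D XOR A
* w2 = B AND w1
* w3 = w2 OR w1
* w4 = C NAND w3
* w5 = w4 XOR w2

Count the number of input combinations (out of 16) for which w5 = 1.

w5 = w4 XOR w2 must be 1, so w4 and w2 differ.
Enumerating the 16 input combinations, 12 give w5 = 1 and 4 give w5 = 0.

12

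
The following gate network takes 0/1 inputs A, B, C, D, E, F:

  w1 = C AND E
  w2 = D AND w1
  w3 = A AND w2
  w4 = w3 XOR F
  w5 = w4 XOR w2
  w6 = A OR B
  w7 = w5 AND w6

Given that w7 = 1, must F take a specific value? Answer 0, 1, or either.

either

Both values of F occur among assignments with w7 = 1:
  F=0: A=0, B=1, C=1, D=1, E=1, F=0
  F=1: A=0, B=1, C=0, D=0, E=0, F=1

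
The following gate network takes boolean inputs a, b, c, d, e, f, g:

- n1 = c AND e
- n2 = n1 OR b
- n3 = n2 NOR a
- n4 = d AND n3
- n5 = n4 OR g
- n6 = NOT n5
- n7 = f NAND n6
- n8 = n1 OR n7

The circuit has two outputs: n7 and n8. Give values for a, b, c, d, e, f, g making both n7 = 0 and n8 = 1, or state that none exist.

Check with a=1 b=1 c=1 d=0 e=1 f=1 g=0:
n1 = c AND e = 1 AND 1 = 1
n2 = n1 OR b = 1 OR 1 = 1
n3 = n2 NOR a = 1 NOR 1 = 0
n4 = d AND n3 = 0 AND 0 = 0
n5 = n4 OR g = 0 OR 0 = 0
n6 = NOT n5 = NOT 0 = 1
n7 = f NAND n6 = 1 NAND 1 = 0
n8 = n1 OR n7 = 1 OR 0 = 1
So n7 = 0 and n8 = 1.

a=1 b=1 c=1 d=0 e=1 f=1 g=0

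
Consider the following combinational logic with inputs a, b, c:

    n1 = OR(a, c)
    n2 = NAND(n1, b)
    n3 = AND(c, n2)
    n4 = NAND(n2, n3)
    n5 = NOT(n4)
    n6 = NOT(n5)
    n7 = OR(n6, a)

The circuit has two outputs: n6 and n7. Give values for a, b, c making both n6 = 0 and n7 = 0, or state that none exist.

a=0, b=0, c=1

Check with a=0, b=0, c=1:
n1 = OR(a, c) = OR(0, 1) = 1
n2 = NAND(n1, b) = NAND(1, 0) = 1
n3 = AND(c, n2) = AND(1, 1) = 1
n4 = NAND(n2, n3) = NAND(1, 1) = 0
n5 = NOT(n4) = NOT 0 = 1
n6 = NOT(n5) = NOT 1 = 0
n7 = OR(n6, a) = OR(0, 0) = 0
So n6 = 0 and n7 = 0.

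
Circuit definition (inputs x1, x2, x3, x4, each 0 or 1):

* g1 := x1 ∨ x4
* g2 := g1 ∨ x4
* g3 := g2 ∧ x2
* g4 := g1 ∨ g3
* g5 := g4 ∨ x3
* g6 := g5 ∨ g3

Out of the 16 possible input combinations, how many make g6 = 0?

g6 = g5 ∨ g3 must be 0, so both g5 = 0 and g3 = 0.
Satisfying assignments:
  x1=0, x2=0, x3=0, x4=0
  x1=0, x2=1, x3=0, x4=0

2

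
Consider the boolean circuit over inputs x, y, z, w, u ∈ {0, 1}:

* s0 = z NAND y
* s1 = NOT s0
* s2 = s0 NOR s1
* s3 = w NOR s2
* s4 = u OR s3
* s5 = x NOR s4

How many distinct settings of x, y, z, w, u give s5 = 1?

s5 = x NOR s4 must be 1, so both x = 0 and s4 = 0.
s4 = u OR s3 must be 0, so both u = 0 and s3 = 0.
s3 = w NOR s2 must be 0, so at least one of w, s2 is 1.
Satisfying assignments:
  x=0, y=0, z=0, w=1, u=0
  x=0, y=0, z=1, w=1, u=0
  x=0, y=1, z=0, w=1, u=0
  x=0, y=1, z=1, w=1, u=0

4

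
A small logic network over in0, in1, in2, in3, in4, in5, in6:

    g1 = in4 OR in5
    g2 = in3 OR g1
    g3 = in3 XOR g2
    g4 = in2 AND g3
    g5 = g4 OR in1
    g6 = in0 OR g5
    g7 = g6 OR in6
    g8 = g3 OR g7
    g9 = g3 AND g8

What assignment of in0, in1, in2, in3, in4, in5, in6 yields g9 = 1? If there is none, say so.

g9 = g3 AND g8 must be 1, so both g3 = 1 and g8 = 1.
Check with in0=1 in1=1 in2=1 in3=0 in4=1 in5=1 in6=0:
g1 = in4 OR in5 = 1 OR 1 = 1
g2 = in3 OR g1 = 0 OR 1 = 1
g3 = in3 XOR g2 = 0 XOR 1 = 1
g4 = in2 AND g3 = 1 AND 1 = 1
g5 = g4 OR in1 = 1 OR 1 = 1
g6 = in0 OR g5 = 1 OR 1 = 1
g7 = g6 OR in6 = 1 OR 0 = 1
g8 = g3 OR g7 = 1 OR 1 = 1
g9 = g3 AND g8 = 1 AND 1 = 1
So g9 = 1 as required.

in0=1 in1=1 in2=1 in3=0 in4=1 in5=1 in6=0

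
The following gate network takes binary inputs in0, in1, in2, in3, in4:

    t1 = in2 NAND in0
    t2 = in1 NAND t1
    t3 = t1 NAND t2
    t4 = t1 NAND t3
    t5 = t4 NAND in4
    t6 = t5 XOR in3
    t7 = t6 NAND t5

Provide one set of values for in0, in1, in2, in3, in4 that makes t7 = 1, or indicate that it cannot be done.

in0=1, in1=1, in2=1, in3=0, in4=1

Check with in0=1, in1=1, in2=1, in3=0, in4=1:
t1 = in2 NAND in0 = 1 NAND 1 = 0
t2 = in1 NAND t1 = 1 NAND 0 = 1
t3 = t1 NAND t2 = 0 NAND 1 = 1
t4 = t1 NAND t3 = 0 NAND 1 = 1
t5 = t4 NAND in4 = 1 NAND 1 = 0
t6 = t5 XOR in3 = 0 XOR 0 = 0
t7 = t6 NAND t5 = 0 NAND 0 = 1
So t7 = 1 as required.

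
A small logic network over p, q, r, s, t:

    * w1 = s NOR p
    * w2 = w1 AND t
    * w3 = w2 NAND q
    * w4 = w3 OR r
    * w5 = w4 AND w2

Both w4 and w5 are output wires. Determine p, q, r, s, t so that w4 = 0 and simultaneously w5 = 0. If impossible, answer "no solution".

p=0, q=1, r=0, s=0, t=1

Check with p=0, q=1, r=0, s=0, t=1:
w1 = s NOR p = 0 NOR 0 = 1
w2 = w1 AND t = 1 AND 1 = 1
w3 = w2 NAND q = 1 NAND 1 = 0
w4 = w3 OR r = 0 OR 0 = 0
w5 = w4 AND w2 = 0 AND 1 = 0
So w4 = 0 and w5 = 0.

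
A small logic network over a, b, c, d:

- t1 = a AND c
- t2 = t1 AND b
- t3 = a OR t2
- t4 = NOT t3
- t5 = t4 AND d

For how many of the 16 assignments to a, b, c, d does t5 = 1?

4

t5 = t4 AND d must be 1, so both t4 = 1 and d = 1.
t4 = NOT t3 must be 1, so t3 = 0.
Satisfying assignments:
  a=0, b=0, c=0, d=1
  a=0, b=0, c=1, d=1
  a=0, b=1, c=0, d=1
  a=0, b=1, c=1, d=1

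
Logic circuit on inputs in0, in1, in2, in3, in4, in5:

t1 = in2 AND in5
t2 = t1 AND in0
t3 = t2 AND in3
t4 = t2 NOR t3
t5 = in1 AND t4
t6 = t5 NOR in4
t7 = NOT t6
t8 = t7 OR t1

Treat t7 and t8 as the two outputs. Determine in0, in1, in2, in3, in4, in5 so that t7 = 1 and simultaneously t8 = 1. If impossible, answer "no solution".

Check with in0=0, in1=1, in2=1, in3=1, in4=0, in5=1:
t1 = in2 AND in5 = 1 AND 1 = 1
t2 = t1 AND in0 = 1 AND 0 = 0
t3 = t2 AND in3 = 0 AND 1 = 0
t4 = t2 NOR t3 = 0 NOR 0 = 1
t5 = in1 AND t4 = 1 AND 1 = 1
t6 = t5 NOR in4 = 1 NOR 0 = 0
t7 = NOT t6 = NOT 0 = 1
t8 = t7 OR t1 = 1 OR 1 = 1
So t7 = 1 and t8 = 1.

in0=0, in1=1, in2=1, in3=1, in4=0, in5=1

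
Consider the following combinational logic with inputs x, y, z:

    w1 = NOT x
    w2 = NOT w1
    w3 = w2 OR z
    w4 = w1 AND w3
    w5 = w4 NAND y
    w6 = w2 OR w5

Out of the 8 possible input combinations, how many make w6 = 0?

1

w6 = w2 OR w5 must be 0, so both w2 = 0 and w5 = 0.
w2 = NOT w1 must be 0, so w1 = 1.
w5 = w4 NAND y must be 0, so both w4 = 1 and y = 1.
Satisfying assignments:
  x=0, y=1, z=1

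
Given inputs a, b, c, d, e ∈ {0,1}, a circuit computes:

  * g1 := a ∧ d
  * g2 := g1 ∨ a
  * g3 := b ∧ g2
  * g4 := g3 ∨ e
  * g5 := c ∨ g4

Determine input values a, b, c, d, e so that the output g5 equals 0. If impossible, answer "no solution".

a=0 b=0 c=0 d=1 e=0

Check with a=0 b=0 c=0 d=1 e=0:
g1 = a ∧ d = 0 ∧ 1 = 0
g2 = g1 ∨ a = 0 ∨ 0 = 0
g3 = b ∧ g2 = 0 ∧ 0 = 0
g4 = g3 ∨ e = 0 ∨ 0 = 0
g5 = c ∨ g4 = 0 ∨ 0 = 0
So g5 = 0 as required.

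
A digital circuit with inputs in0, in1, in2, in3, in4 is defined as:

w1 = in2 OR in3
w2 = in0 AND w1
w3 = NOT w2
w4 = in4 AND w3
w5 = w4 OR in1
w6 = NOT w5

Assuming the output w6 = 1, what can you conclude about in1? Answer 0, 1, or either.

w6 = NOT w5 must be 1, so w5 = 0.
Every assignment with w6 = 1 has in1 = 0; there are 11 such assignment(s).

0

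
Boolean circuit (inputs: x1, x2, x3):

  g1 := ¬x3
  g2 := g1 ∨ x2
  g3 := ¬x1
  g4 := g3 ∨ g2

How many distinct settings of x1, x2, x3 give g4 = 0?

g4 = g3 ∨ g2 must be 0, so both g3 = 0 and g2 = 0.
g3 = ¬x1 must be 0, so x1 = 1.
Satisfying assignments:
  x1=1, x2=0, x3=1

1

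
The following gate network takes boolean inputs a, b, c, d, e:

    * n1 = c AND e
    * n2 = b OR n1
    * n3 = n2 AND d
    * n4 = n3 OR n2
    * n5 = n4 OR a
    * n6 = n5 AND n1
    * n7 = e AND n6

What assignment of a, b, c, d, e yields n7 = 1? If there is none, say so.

Check with a=0 b=1 c=1 d=0 e=1:
n1 = c AND e = 1 AND 1 = 1
n2 = b OR n1 = 1 OR 1 = 1
n3 = n2 AND d = 1 AND 0 = 0
n4 = n3 OR n2 = 0 OR 1 = 1
n5 = n4 OR a = 1 OR 0 = 1
n6 = n5 AND n1 = 1 AND 1 = 1
n7 = e AND n6 = 1 AND 1 = 1
So n7 = 1 as required.

a=0 b=1 c=1 d=0 e=1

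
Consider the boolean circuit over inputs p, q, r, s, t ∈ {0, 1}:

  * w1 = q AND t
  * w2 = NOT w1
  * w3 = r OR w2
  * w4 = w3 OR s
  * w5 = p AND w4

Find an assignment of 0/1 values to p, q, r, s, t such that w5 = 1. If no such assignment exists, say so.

w5 = p AND w4 must be 1, so both p = 1 and w4 = 1.
w4 = w3 OR s must be 1, so at least one of w3, s is 1.
Check with p=1 q=0 r=1 s=1 t=0:
w1 = q AND t = 0 AND 0 = 0
w2 = NOT w1 = NOT 0 = 1
w3 = r OR w2 = 1 OR 1 = 1
w4 = w3 OR s = 1 OR 1 = 1
w5 = p AND w4 = 1 AND 1 = 1
So w5 = 1 as required.

p=1 q=0 r=1 s=1 t=0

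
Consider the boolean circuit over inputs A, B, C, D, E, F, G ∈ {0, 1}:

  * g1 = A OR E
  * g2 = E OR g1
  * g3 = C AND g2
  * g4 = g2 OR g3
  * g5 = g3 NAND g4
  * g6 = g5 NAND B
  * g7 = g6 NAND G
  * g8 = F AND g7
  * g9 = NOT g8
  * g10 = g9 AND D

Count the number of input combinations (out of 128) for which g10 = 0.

85

g10 = g9 AND D must be 0, so at least one of g9, D is 0.
Enumerating the 128 input combinations, 85 give g10 = 0 and 43 give g10 = 1.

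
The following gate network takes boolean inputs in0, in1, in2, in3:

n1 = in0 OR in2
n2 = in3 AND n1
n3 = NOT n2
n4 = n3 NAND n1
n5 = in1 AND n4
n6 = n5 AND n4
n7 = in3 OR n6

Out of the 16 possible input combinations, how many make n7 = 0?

7

n7 = in3 OR n6 must be 0, so both in3 = 0 and n6 = 0.
n6 = n5 AND n4 must be 0, so at least one of n5, n4 is 0.
Enumerating the 16 input combinations, 7 give n7 = 0 and 9 give n7 = 1.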